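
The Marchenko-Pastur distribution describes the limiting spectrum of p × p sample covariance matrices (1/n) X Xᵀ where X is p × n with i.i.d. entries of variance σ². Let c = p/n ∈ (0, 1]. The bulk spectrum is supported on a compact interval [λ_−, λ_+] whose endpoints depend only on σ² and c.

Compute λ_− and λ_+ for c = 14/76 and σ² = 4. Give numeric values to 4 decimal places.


c = 14/76 = 0.184211; √c = 0.429198.
λ_− = σ² (1 − √c)² = 4 · (1 − 0.429198)² = 4 · (0.570802)² = 1.303262.
λ_+ = σ² (1 + √c)² = 4 · (1 + 0.429198)² = 4 · (1.429198)² = 8.170422.

Rounded to 4 decimal places: λ_− ≈ 1.3033, λ_+ ≈ 8.1704.


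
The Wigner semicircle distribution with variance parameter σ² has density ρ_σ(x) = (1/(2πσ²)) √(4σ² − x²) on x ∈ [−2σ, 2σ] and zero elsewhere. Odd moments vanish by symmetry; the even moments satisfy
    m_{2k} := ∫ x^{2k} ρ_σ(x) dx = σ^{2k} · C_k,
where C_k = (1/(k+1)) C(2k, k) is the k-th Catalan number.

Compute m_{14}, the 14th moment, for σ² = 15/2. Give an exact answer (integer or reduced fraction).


By the scaled semicircle moment identity, m_{2k} = σ^{2k} · C_k with k = 7.
C_7 = (1/(k+1)) · C(2k, k) = (1/8) · C(14, 7) = (1/8) · 3432 = 429.
σ^{2k} = (σ²)^k = (15/2)^7 = 170859375/128.

Therefore m_{14} = σ^{14} · C_7 = (170859375/128) · 429 = 73298671875/128.


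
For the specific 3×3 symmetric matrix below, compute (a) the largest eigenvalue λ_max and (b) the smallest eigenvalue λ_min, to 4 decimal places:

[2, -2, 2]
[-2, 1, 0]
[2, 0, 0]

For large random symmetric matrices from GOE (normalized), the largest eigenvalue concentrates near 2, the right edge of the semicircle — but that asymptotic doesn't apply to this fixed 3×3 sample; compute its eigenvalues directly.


Since M is real symmetric, all three eigenvalues are real; they are the roots of det(λI − M) = λ³ − (tr M) λ² + s λ − det M, where s is the sum of the principal 2×2 minors.
tr M = 2 + 1 + 0 = 3.
s = (2·1 − (-2)²) + (2·0 − 2²) + (1·0 − 0²) = -2 + (-4) + 0 = -6.
det M (expand along row 1) = 2·0 − (-2)·0 + 2·(-2) = -4.
Characteristic polynomial: λ³ − 3λ² − 6λ + 4 = 0.
Substitute λ = y + (tr M)/3 = y + 1.000000 to remove the quadratic term: y³ + p·y + q = 0 with p = s − (tr M)²/3 = -9.000000 and q = −2(tr M)³/27 + (tr M)·s/3 − det M = -4.000000.
Three real roots ⇒ use the trigonometric (Viète) form: r = 2√(−p/3) = 3.464102, φ = arccos(3q/(p·r)) = arccos(0.384900) = 1.175697 rad.
y_k = r·cos(φ/3 − 2πk/3) for k = 0, 1, 2 gives y = 3.201472, -0.454904, -2.746568.
λ_k = y_k + 1.000000 gives λ = 4.2015, 0.5451, -1.7466 (check: the sum is 3.0000 = tr M).

Hence λ_max = 4.2015 and λ_min = -1.7466.


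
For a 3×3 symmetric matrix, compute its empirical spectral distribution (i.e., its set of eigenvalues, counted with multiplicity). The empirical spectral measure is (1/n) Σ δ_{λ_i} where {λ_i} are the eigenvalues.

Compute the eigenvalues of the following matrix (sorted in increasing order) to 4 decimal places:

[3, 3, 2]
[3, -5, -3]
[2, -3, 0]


Since M is real symmetric, all three eigenvalues are real; they are the roots of det(λI − M) = λ³ − (tr M) λ² + s λ − det M, where s is the sum of the principal 2×2 minors.
tr M = 3 + (-5) + 0 = -2.
s = (3·(-5) − 3²) + (3·0 − 2²) + ((-5)·0 − (-3)²) = -24 + (-4) + (-9) = -37.
det M (expand along row 1) = 3·(-9) − 3·6 + 2·1 = -43.
Characteristic polynomial: λ³ + 2λ² − 37λ + 43 = 0.
Substitute λ = y + (tr M)/3 = y − 0.666667 to remove the quadratic term: y³ + p·y + q = 0 with p = s − (tr M)²/3 = -38.333333 and q = −2(tr M)³/27 + (tr M)·s/3 − det M = 68.259259.
Three real roots ⇒ use the trigonometric (Viète) form: r = 2√(−p/3) = 7.149204, φ = arccos(3q/(p·r)) = arccos(-0.747220) = 2.414666 rad.
y_k = r·cos(φ/3 − 2πk/3) for k = 0, 1, 2 gives y = 4.955768, 1.984583, -6.940350.
λ_k = y_k − 0.666667 gives λ = 4.2891, 1.3179, -7.6070 (check: the sum is -2.0000 = tr M).

Eigenvalues sorted in increasing order: [-7.6070, 1.3179, 4.2891].


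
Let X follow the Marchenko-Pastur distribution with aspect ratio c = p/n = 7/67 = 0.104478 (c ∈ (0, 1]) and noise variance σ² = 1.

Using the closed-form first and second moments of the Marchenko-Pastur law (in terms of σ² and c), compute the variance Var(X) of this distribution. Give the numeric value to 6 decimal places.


Recall the MP moments m_1 = E[X] = σ² and m_2 = E[X²] = σ⁴ (1 + c).
m_1 = E[X] = σ² = 1, so m_1² = 1.
m_2 = E[X²] = σ⁴ (1 + c) = 1 · (1 + 0.104478) = 1 · 1.104478 = 1.104478.
(Note m_2 − m_1² simplifies to c · σ⁴ = 0.104478 · 1.)

Var(X) = m_2 − m_1² = 1.104478 − 1 = 0.104478.


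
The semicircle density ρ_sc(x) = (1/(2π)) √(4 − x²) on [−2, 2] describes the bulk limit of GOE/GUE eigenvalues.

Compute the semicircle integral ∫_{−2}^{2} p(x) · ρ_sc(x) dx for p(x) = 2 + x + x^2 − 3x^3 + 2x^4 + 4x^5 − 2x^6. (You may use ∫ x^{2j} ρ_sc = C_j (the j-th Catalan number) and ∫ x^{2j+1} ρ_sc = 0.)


Write p(x) = Σ a_i x^i, split into monomials and integrate each against ρ_sc separately.
Using ∫ x^{2j} ρ_sc = C_j = (1/(j+1)) C(2j, j) (Catalan numbers) and ∫ x^{2j+1} ρ_sc = 0 (odd monomials vanish by symmetry):
  i = 0 (even): a_0 · C_{0} = 2 · 1 = 2
  i = 1 (odd): ∫ x^1 ρ_sc = 0 (vanishes)
  i = 2 (even): a_2 · C_{1} = 1 · 1 = 1
  i = 3 (odd): ∫ x^3 ρ_sc = 0 (vanishes)
  i = 4 (even): a_4 · C_{2} = 2 · 2 = 4
  i = 5 (odd): ∫ x^5 ρ_sc = 0 (vanishes)
  i = 6 (even): a_6 · C_{3} = -2 · 5 = -10

Summing the contributions: ∫_{−2}^{2} p(x) ρ_sc(x) dx = 2 + 1 + 4 + (-10) = -3.


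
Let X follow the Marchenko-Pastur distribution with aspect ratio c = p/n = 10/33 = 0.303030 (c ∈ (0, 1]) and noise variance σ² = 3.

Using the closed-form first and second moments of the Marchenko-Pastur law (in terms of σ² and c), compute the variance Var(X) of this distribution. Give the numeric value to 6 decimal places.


Recall the MP moments m_1 = E[X] = σ² and m_2 = E[X²] = σ⁴ (1 + c).
m_1 = E[X] = σ² = 3, so m_1² = 9.
m_2 = E[X²] = σ⁴ (1 + c) = 9 · (1 + 0.303030) = 9 · 1.303030 = 11.727273.
(Note m_2 − m_1² simplifies to c · σ⁴ = 0.303030 · 9.)

Var(X) = m_2 − m_1² = 11.727273 − 9 = 2.727273.


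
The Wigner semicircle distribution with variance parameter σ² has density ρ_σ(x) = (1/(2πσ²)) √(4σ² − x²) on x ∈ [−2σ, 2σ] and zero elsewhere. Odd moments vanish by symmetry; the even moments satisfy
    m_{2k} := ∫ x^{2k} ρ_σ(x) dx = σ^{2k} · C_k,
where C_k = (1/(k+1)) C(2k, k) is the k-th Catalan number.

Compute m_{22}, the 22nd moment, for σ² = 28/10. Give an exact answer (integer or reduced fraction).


By the scaled semicircle moment identity, m_{2k} = σ^{2k} · C_k with k = 11.
C_11 = (1/(k+1)) · C(2k, k) = (1/12) · C(22, 11) = (1/12) · 705432 = 58786.
σ^{2k} = (σ²)^k = (28/10)^11 = 4049565169664/48828125.

Therefore m_{22} = σ^{22} · C_11 = (4049565169664/48828125) · 58786 = 238057738063867904/48828125.


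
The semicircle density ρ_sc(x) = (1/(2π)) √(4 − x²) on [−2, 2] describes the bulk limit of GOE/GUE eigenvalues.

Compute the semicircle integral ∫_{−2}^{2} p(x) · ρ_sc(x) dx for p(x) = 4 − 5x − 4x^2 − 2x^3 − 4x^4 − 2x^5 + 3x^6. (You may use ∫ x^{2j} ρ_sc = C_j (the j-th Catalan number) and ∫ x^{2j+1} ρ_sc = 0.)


Write p(x) = Σ a_i x^i, split into monomials and integrate each against ρ_sc separately.
Using ∫ x^{2j} ρ_sc = C_j = (1/(j+1)) C(2j, j) (Catalan numbers) and ∫ x^{2j+1} ρ_sc = 0 (odd monomials vanish by symmetry):
  i = 0 (even): a_0 · C_{0} = 4 · 1 = 4
  i = 1 (odd): ∫ x^1 ρ_sc = 0 (vanishes)
  i = 2 (even): a_2 · C_{1} = -4 · 1 = -4
  i = 3 (odd): ∫ x^3 ρ_sc = 0 (vanishes)
  i = 4 (even): a_4 · C_{2} = -4 · 2 = -8
  i = 5 (odd): ∫ x^5 ρ_sc = 0 (vanishes)
  i = 6 (even): a_6 · C_{3} = 3 · 5 = 15

Summing the contributions: ∫_{−2}^{2} p(x) ρ_sc(x) dx = 4 + (-4) + (-8) + 15 = 7.


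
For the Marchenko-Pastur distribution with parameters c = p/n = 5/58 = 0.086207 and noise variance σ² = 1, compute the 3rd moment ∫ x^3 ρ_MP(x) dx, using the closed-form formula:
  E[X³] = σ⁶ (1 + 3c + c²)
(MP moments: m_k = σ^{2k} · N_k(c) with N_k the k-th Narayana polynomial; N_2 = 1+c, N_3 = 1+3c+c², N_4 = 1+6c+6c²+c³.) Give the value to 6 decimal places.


E[X³] = σ⁶ (1 + 3c + c²) (third MP moment). With σ² = 1 (so σ⁶ = 1) and c = 5/58 = 0.086207: E[X³] = 1 · (1 + 3·0.086207 + (0.086207)²) = 1 · 1.266052.

So E[X^3] = 1.266052.


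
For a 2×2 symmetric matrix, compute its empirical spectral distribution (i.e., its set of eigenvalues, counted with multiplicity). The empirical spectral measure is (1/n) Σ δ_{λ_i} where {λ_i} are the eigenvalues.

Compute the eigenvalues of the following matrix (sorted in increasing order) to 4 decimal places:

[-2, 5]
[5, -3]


Since M is real symmetric, both eigenvalues are real; they are the roots of det(λI − M) = λ² − (tr M) λ + det M.
tr M = -2 + (-3) = -5.
det M = (-2)·(-3) − 5² = 6 − 25 = -19.
Characteristic polynomial: λ² + 5λ − 19 = 0.
Discriminant Δ = (tr M)² − 4·det M = 25 − (-76) = 101; √Δ = 10.049876.
λ = (tr M ± √Δ)/2 = (-5 ± 10.049876)/2, giving (tr M − √Δ)/2 = -7.5249 and (tr M + √Δ)/2 = 2.5249.

Eigenvalues sorted in increasing order: [-7.5249, 2.5249].


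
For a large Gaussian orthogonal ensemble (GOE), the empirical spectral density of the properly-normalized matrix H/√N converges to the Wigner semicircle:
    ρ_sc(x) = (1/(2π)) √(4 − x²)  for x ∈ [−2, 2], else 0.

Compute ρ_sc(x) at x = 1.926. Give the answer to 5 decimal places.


ρ_sc(x) = (1/(2π)) √(4 − x²). With x = 1.926:
  4 − x² = 4 − (1.926)² = 4 − 3.709476 = 0.290524.
  √(4 − x²) = 0.539003.
  1/(2π) = 0.159155.
  ρ_sc(1.926) = 0.159155 · 0.539003 = 0.085785.

Rounded to 5 decimal places: ρ_sc(1.926) ≈ 0.08578.


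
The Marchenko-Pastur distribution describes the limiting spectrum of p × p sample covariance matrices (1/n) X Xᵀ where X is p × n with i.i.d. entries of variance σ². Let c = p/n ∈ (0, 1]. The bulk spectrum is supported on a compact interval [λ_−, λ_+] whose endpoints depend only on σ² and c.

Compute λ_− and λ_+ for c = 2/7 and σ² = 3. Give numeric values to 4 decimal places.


c = 2/7 = 0.285714; √c = 0.534522.
λ_− = σ² (1 − √c)² = 3 · (1 − 0.534522)² = 3 · (0.465478)² = 0.650008.
λ_+ = σ² (1 + √c)² = 3 · (1 + 0.534522)² = 3 · (1.534522)² = 7.064278.

Rounded to 4 decimal places: λ_− ≈ 0.6500, λ_+ ≈ 7.0643.


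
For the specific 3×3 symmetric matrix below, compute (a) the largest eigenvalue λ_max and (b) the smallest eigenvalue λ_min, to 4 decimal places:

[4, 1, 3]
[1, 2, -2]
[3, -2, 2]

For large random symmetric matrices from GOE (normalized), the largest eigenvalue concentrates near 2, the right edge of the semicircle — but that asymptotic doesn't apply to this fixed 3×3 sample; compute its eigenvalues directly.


Since M is real symmetric, all three eigenvalues are real; they are the roots of det(λI − M) = λ³ − (tr M) λ² + s λ − det M, where s is the sum of the principal 2×2 minors.
tr M = 4 + 2 + 2 = 8.
s = (4·2 − 1²) + (4·2 − 3²) + (2·2 − (-2)²) = 7 + (-1) + 0 = 6.
det M (expand along row 1) = 4·0 − 1·8 + 3·(-8) = -32.
Characteristic polynomial: λ³ − 8λ² + 6λ + 32 = 0.
Substitute λ = y + (tr M)/3 = y + 2.666667 to remove the quadratic term: y³ + p·y + q = 0 with p = s − (tr M)²/3 = -15.333333 and q = −2(tr M)³/27 + (tr M)·s/3 − det M = 10.074074.
Three real roots ⇒ use the trigonometric (Viète) form: r = 2√(−p/3) = 4.521553, φ = arccos(3q/(p·r)) = arccos(-0.435915) = 2.021851 rad.
y_k = r·cos(φ/3 − 2πk/3) for k = 0, 1, 2 gives y = 3.532972, 0.677265, -4.210236.
λ_k = y_k + 2.666667 gives λ = 6.1996, 3.3439, -1.5436 (check: the sum is 8.0000 = tr M).

Hence λ_max = 6.1996 and λ_min = -1.5436.


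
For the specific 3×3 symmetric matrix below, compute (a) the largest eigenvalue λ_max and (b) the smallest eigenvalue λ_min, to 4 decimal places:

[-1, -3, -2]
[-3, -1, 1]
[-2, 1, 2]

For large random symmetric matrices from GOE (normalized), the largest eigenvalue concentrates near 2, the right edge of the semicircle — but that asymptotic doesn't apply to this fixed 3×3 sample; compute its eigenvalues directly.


Since M is real symmetric, all three eigenvalues are real; they are the roots of det(λI − M) = λ³ − (tr M) λ² + s λ − det M, where s is the sum of the principal 2×2 minors.
tr M = -1 + (-1) + 2 = 0.
s = ((-1)·(-1) − (-3)²) + ((-1)·2 − (-2)²) + ((-1)·2 − 1²) = -8 + (-6) + (-3) = -17.
det M (expand along row 1) = (-1)·(-3) − (-3)·(-4) + (-2)·(-5) = 1.
Characteristic polynomial: λ³ − 17λ − 1 = 0.
Substitute λ = y + (tr M)/3 = y + 0.000000 to remove the quadratic term: y³ + p·y + q = 0 with p = s − (tr M)²/3 = -17.000000 and q = −2(tr M)³/27 + (tr M)·s/3 − det M = -1.000000.
Three real roots ⇒ use the trigonometric (Viète) form: r = 2√(−p/3) = 4.760952, φ = arccos(3q/(p·r)) = arccos(0.037066) = 1.533722 rad.
y_k = r·cos(φ/3 − 2πk/3) for k = 0, 1, 2 gives y = 4.152209, -0.058836, -4.093373.
λ_k = y_k + 0.000000 gives λ = 4.1522, -0.0588, -4.0934 (check: the sum is 0.0000 = tr M).

Hence λ_max = 4.1522 and λ_min = -4.0934.


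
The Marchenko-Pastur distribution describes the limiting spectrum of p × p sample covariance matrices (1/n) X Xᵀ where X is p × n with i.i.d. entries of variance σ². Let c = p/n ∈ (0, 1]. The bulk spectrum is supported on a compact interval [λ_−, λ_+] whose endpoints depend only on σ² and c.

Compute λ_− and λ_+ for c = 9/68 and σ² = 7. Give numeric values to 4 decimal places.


c = 9/68 = 0.132353; √c = 0.363803.
λ_− = σ² (1 − √c)² = 7 · (1 − 0.363803)² = 7 · (0.636197)² = 2.833222.
λ_+ = σ² (1 + √c)² = 7 · (1 + 0.363803)² = 7 · (1.363803)² = 13.019719.

Rounded to 4 decimal places: λ_− ≈ 2.8332, λ_+ ≈ 13.0197.


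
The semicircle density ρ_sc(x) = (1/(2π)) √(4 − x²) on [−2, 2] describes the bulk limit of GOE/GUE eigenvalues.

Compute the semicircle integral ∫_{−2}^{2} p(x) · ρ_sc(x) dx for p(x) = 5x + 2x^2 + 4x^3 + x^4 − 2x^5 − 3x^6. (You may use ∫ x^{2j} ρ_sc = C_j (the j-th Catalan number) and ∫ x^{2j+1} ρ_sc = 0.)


Write p(x) = Σ a_i x^i, split into monomials and integrate each against ρ_sc separately.
Using ∫ x^{2j} ρ_sc = C_j = (1/(j+1)) C(2j, j) (Catalan numbers) and ∫ x^{2j+1} ρ_sc = 0 (odd monomials vanish by symmetry):
  i = 1 (odd): ∫ x^1 ρ_sc = 0 (vanishes)
  i = 2 (even): a_2 · C_{1} = 2 · 1 = 2
  i = 3 (odd): ∫ x^3 ρ_sc = 0 (vanishes)
  i = 4 (even): a_4 · C_{2} = 1 · 2 = 2
  i = 5 (odd): ∫ x^5 ρ_sc = 0 (vanishes)
  i = 6 (even): a_6 · C_{3} = -3 · 5 = -15

Summing the contributions: ∫_{−2}^{2} p(x) ρ_sc(x) dx = 2 + 2 + (-15) = -11.


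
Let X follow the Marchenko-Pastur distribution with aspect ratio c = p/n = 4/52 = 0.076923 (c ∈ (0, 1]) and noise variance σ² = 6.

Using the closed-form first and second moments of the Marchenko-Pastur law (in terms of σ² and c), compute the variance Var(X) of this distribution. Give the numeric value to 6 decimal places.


Recall the MP moments m_1 = E[X] = σ² and m_2 = E[X²] = σ⁴ (1 + c).
m_1 = E[X] = σ² = 6, so m_1² = 36.
m_2 = E[X²] = σ⁴ (1 + c) = 36 · (1 + 0.076923) = 36 · 1.076923 = 38.769231.
(Note m_2 − m_1² simplifies to c · σ⁴ = 0.076923 · 36.)

Var(X) = m_2 − m_1² = 38.769231 − 36 = 2.769231.


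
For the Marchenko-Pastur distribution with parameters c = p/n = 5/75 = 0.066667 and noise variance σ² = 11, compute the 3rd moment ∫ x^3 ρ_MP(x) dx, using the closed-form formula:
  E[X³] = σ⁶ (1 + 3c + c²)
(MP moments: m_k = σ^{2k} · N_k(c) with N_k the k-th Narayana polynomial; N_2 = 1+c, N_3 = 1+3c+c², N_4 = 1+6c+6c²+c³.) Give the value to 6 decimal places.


E[X³] = σ⁶ (1 + 3c + c²) (third MP moment). With σ² = 11 (so σ⁶ = 1331) and c = 5/75 = 0.066667: E[X³] = 1331 · (1 + 3·0.066667 + (0.066667)²) = 1331 · 1.204444.

So E[X^3] = 1603.115556.


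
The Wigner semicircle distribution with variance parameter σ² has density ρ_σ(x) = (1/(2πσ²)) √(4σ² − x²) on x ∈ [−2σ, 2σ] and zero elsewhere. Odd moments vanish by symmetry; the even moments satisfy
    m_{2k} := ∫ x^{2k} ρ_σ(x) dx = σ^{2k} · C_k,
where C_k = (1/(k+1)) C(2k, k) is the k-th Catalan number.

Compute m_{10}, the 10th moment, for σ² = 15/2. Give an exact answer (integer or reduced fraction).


By the scaled semicircle moment identity, m_{2k} = σ^{2k} · C_k with k = 5.
C_5 = (1/(k+1)) · C(2k, k) = (1/6) · C(10, 5) = (1/6) · 252 = 42.
σ^{2k} = (σ²)^k = (15/2)^5 = 759375/32.

Therefore m_{10} = σ^{10} · C_5 = (759375/32) · 42 = 15946875/16.


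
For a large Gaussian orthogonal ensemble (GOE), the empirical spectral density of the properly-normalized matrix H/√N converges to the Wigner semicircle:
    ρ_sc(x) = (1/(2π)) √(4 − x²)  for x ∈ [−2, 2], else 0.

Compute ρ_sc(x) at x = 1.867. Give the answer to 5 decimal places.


ρ_sc(x) = (1/(2π)) √(4 − x²). With x = 1.867:
  4 − x² = 4 − (1.867)² = 4 − 3.485689 = 0.514311.
  √(4 − x²) = 0.717155.
  1/(2π) = 0.159155.
  ρ_sc(1.867) = 0.159155 · 0.717155 = 0.114139.

Rounded to 5 decimal places: ρ_sc(1.867) ≈ 0.11414.


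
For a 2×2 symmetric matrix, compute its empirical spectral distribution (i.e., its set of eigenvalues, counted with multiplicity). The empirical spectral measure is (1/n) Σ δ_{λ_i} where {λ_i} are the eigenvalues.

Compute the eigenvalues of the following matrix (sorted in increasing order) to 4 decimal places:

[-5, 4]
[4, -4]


Since M is real symmetric, both eigenvalues are real; they are the roots of det(λI − M) = λ² − (tr M) λ + det M.
tr M = -5 + (-4) = -9.
det M = (-5)·(-4) − 4² = 20 − 16 = 4.
Characteristic polynomial: λ² + 9λ + 4 = 0.
Discriminant Δ = (tr M)² − 4·det M = 81 − 16 = 65; √Δ = 8.062258.
λ = (tr M ± √Δ)/2 = (-9 ± 8.062258)/2, giving (tr M − √Δ)/2 = -8.5311 and (tr M + √Δ)/2 = -0.4689.

Eigenvalues sorted in increasing order: [-8.5311, -0.4689].


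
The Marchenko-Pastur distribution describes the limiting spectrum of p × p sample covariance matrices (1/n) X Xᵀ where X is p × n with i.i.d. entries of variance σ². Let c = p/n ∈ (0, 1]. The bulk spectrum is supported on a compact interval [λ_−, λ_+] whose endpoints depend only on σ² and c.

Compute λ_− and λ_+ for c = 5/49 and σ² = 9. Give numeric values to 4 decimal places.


c = 5/49 = 0.102041; √c = 0.319438.
λ_− = σ² (1 − √c)² = 9 · (1 − 0.319438)² = 9 · (0.680562)² = 4.168478.
λ_+ = σ² (1 + √c)² = 9 · (1 + 0.319438)² = 9 · (1.319438)² = 15.668256.

Rounded to 4 decimal places: λ_− ≈ 4.1685, λ_+ ≈ 15.6683.


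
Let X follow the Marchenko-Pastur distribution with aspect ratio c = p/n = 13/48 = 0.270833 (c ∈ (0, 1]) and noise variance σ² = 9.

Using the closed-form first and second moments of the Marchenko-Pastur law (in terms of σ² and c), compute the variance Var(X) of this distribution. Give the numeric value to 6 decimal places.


Recall the MP moments m_1 = E[X] = σ² and m_2 = E[X²] = σ⁴ (1 + c).
m_1 = E[X] = σ² = 9, so m_1² = 81.
m_2 = E[X²] = σ⁴ (1 + c) = 81 · (1 + 0.270833) = 81 · 1.270833 = 102.937500.
(Note m_2 − m_1² simplifies to c · σ⁴ = 0.270833 · 81.)

Var(X) = m_2 − m_1² = 102.937500 − 81 = 21.937500.


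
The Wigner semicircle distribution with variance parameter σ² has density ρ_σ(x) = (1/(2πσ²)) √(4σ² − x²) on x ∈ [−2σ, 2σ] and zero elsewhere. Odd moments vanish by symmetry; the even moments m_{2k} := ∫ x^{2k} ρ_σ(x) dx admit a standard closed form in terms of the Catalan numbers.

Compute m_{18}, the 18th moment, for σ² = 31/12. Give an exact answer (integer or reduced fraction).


By the scaled semicircle moment identity, m_{2k} = σ^{2k} · C_k with k = 9.
C_9 = (1/(k+1)) · C(2k, k) = (1/10) · C(18, 9) = (1/10) · 48620 = 4862.
σ^{2k} = (σ²)^k = (31/12)^9 = 26439622160671/5159780352.

Therefore m_{18} = σ^{18} · C_9 = (26439622160671/5159780352) · 4862 = 64274721472591201/2579890176.


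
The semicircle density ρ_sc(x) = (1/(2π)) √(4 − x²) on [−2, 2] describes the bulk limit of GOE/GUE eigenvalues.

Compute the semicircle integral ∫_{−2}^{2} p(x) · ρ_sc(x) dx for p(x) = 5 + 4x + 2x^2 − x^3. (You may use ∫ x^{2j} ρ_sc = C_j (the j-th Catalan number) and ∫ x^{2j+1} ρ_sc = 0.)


Write p(x) = Σ a_i x^i, split into monomials and integrate each against ρ_sc separately.
Using ∫ x^{2j} ρ_sc = C_j = (1/(j+1)) C(2j, j) (Catalan numbers) and ∫ x^{2j+1} ρ_sc = 0 (odd monomials vanish by symmetry):
  i = 0 (even): a_0 · C_{0} = 5 · 1 = 5
  i = 1 (odd): ∫ x^1 ρ_sc = 0 (vanishes)
  i = 2 (even): a_2 · C_{1} = 2 · 1 = 2
  i = 3 (odd): ∫ x^3 ρ_sc = 0 (vanishes)

Summing the contributions: ∫_{−2}^{2} p(x) ρ_sc(x) dx = 5 + 2 = 7.


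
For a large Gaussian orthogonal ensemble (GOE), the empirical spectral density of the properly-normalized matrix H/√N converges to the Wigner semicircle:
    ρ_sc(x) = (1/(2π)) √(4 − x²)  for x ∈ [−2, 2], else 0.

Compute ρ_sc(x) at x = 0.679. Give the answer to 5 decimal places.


ρ_sc(x) = (1/(2π)) √(4 − x²). With x = 0.679:
  4 − x² = 4 − (0.679)² = 4 − 0.461041 = 3.538959.
  √(4 − x²) = 1.881212.
  1/(2π) = 0.159155.
  ρ_sc(0.679) = 0.159155 · 1.881212 = 0.299404.

Rounded to 5 decimal places: ρ_sc(0.679) ≈ 0.29940.


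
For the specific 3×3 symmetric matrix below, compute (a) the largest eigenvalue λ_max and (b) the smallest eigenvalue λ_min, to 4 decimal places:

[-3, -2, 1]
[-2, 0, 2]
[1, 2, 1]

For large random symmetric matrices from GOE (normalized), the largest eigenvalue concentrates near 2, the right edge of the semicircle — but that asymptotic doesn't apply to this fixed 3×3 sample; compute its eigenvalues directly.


Since M is real symmetric, all three eigenvalues are real; they are the roots of det(λI − M) = λ³ − (tr M) λ² + s λ − det M, where s is the sum of the principal 2×2 minors.
tr M = -3 + 0 + 1 = -2.
s = ((-3)·0 − (-2)²) + ((-3)·1 − 1²) + (0·1 − 2²) = -4 + (-4) + (-4) = -12.
det M (expand along row 1) = (-3)·(-4) − (-2)·(-4) + 1·(-4) = 0.
Characteristic polynomial: λ³ + 2λ² − 12λ = 0.
Substitute λ = y + (tr M)/3 = y − 0.666667 to remove the quadratic term: y³ + p·y + q = 0 with p = s − (tr M)²/3 = -13.333333 and q = −2(tr M)³/27 + (tr M)·s/3 − det M = 8.592593.
Three real roots ⇒ use the trigonometric (Viète) form: r = 2√(−p/3) = 4.216370, φ = arccos(3q/(p·r)) = arccos(-0.458530) = 2.047137 rad.
y_k = r·cos(φ/3 − 2πk/3) for k = 0, 1, 2 gives y = 3.272218, 0.666667, -3.938885.
λ_k = y_k − 0.666667 gives λ = 2.6056, 0.0000, -4.6056 (check: the sum is -2.0000 = tr M).

Hence λ_max = 2.6056 and λ_min = -4.6056.


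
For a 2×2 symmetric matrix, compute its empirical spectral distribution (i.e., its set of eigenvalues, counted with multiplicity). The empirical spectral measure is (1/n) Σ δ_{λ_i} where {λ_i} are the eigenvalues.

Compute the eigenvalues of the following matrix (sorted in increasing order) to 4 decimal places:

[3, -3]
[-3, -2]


Since M is real symmetric, both eigenvalues are real; they are the roots of det(λI − M) = λ² − (tr M) λ + det M.
tr M = 3 + (-2) = 1.
det M = 3·(-2) − (-3)² = -6 − 9 = -15.
Characteristic polynomial: λ² − λ − 15 = 0.
Discriminant Δ = (tr M)² − 4·det M = 1 − (-60) = 61; √Δ = 7.810250.
λ = (tr M ± √Δ)/2 = (1 ± 7.810250)/2, giving (tr M − √Δ)/2 = -3.4051 and (tr M + √Δ)/2 = 4.4051.

Eigenvalues sorted in increasing order: [-3.4051, 4.4051].


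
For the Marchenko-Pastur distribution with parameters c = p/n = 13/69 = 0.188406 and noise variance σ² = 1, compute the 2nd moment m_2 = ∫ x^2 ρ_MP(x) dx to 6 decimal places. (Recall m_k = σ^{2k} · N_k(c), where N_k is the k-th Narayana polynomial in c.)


E[X²] = σ⁴ (1 + c) (second MP moment). With σ² = 1 (so σ⁴ = 1) and c = 13/69 = 0.188406: E[X²] = 1 · (1 + 0.188406) = 1 · 1.188406.

So E[X^2] = 1.188406.


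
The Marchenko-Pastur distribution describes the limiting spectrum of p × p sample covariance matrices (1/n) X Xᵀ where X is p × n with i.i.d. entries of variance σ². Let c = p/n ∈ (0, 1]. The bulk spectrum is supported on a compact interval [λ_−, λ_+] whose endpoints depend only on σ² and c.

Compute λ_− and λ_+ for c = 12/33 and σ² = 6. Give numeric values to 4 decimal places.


c = 12/33 = 0.363636; √c = 0.603023.
λ_− = σ² (1 − √c)² = 6 · (1 − 0.603023)² = 6 · (0.396977)² = 0.945546.
λ_+ = σ² (1 + √c)² = 6 · (1 + 0.603023)² = 6 · (1.603023)² = 15.418090.

Rounded to 4 decimal places: λ_− ≈ 0.9455, λ_+ ≈ 15.4181.


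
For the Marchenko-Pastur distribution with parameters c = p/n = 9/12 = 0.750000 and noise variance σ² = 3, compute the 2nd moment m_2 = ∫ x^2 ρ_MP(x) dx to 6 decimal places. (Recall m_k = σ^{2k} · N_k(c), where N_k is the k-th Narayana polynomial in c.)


E[X²] = σ⁴ (1 + c) (second MP moment). With σ² = 3 (so σ⁴ = 9) and c = 9/12 = 0.750000: E[X²] = 9 · (1 + 0.750000) = 9 · 1.750000.

So E[X^2] = 15.750000.


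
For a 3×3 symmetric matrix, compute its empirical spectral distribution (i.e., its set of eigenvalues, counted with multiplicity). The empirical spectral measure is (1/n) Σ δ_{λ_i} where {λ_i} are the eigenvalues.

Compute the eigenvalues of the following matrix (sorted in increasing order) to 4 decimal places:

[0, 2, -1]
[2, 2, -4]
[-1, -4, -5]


Since M is real symmetric, all three eigenvalues are real; they are the roots of det(λI − M) = λ³ − (tr M) λ² + s λ − det M, where s is the sum of the principal 2×2 minors.
tr M = 0 + 2 + (-5) = -3.
s = (0·2 − 2²) + (0·(-5) − (-1)²) + (2·(-5) − (-4)²) = -4 + (-1) + (-26) = -31.
det M (expand along row 1) = 0·(-26) − 2·(-14) + (-1)·(-6) = 34.
Characteristic polynomial: λ³ + 3λ² − 31λ − 34 = 0.
Substitute λ = y + (tr M)/3 = y − 1.000000 to remove the quadratic term: y³ + p·y + q = 0 with p = s − (tr M)²/3 = -34.000000 and q = −2(tr M)³/27 + (tr M)·s/3 − det M = -1.000000.
Three real roots ⇒ use the trigonometric (Viète) form: r = 2√(−p/3) = 6.733003, φ = arccos(3q/(p·r)) = arccos(0.013105) = 1.557691 rad.
y_k = r·cos(φ/3 − 2πk/3) for k = 0, 1, 2 gives y = 5.845603, -0.029413, -5.816190.
λ_k = y_k − 1.000000 gives λ = 4.8456, -1.0294, -6.8162 (check: the sum is -3.0000 = tr M).

Eigenvalues sorted in increasing order: [-6.8162, -1.0294, 4.8456].


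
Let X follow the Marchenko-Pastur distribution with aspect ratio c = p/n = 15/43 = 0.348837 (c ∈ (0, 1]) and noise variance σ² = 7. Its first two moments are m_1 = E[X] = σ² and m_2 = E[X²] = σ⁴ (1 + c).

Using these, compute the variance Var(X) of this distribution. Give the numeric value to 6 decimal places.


m_1 = E[X] = σ² = 7, so m_1² = 49.
m_2 = E[X²] = σ⁴ (1 + c) = 49 · (1 + 0.348837) = 49 · 1.348837 = 66.093023.
(Note m_2 − m_1² simplifies to c · σ⁴ = 0.348837 · 49.)

Var(X) = m_2 − m_1² = 66.093023 − 49 = 17.093023.


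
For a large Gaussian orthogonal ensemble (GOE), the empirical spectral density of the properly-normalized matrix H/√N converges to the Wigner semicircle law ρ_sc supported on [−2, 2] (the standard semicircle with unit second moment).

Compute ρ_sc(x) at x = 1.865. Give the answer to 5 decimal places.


ρ_sc(x) = (1/(2π)) √(4 − x²). With x = 1.865:
  4 − x² = 4 − (1.865)² = 4 − 3.478225 = 0.521775.
  √(4 − x²) = 0.722340.
  1/(2π) = 0.159155.
  ρ_sc(1.865) = 0.159155 · 0.722340 = 0.114964.

Rounded to 5 decimal places: ρ_sc(1.865) ≈ 0.11496.


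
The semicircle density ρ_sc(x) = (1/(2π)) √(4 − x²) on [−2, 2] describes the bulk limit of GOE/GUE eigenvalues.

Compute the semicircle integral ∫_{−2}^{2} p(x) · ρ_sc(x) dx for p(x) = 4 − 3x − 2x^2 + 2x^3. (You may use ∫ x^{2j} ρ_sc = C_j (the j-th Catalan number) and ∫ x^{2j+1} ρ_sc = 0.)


Write p(x) = Σ a_i x^i, split into monomials and integrate each against ρ_sc separately.
Using ∫ x^{2j} ρ_sc = C_j = (1/(j+1)) C(2j, j) (Catalan numbers) and ∫ x^{2j+1} ρ_sc = 0 (odd monomials vanish by symmetry):
  i = 0 (even): a_0 · C_{0} = 4 · 1 = 4
  i = 1 (odd): ∫ x^1 ρ_sc = 0 (vanishes)
  i = 2 (even): a_2 · C_{1} = -2 · 1 = -2
  i = 3 (odd): ∫ x^3 ρ_sc = 0 (vanishes)

Summing the contributions: ∫_{−2}^{2} p(x) ρ_sc(x) dx = 4 + (-2) = 2.


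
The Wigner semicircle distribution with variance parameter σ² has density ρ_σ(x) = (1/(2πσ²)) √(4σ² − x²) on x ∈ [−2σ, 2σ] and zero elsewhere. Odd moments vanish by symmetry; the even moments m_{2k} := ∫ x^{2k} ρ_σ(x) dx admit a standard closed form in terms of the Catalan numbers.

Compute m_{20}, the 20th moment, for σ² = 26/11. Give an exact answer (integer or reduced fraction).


By the scaled semicircle moment identity, m_{2k} = σ^{2k} · C_k with k = 10.
C_10 = (1/(k+1)) · C(2k, k) = (1/11) · C(20, 10) = (1/11) · 184756 = 16796.
σ^{2k} = (σ²)^k = (26/11)^10 = 141167095653376/25937424601.

Therefore m_{20} = σ^{20} · C_10 = (141167095653376/25937424601) · 16796 = 2371042538594103296/25937424601.


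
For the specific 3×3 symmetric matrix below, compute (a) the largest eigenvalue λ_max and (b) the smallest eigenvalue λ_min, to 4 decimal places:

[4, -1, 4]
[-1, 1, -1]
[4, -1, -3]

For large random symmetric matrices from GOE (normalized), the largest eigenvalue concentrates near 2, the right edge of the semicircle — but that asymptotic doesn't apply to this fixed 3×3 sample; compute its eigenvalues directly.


Since M is real symmetric, all three eigenvalues are real; they are the roots of det(λI − M) = λ³ − (tr M) λ² + s λ − det M, where s is the sum of the principal 2×2 minors.
tr M = 4 + 1 + (-3) = 2.
s = (4·1 − (-1)²) + (4·(-3) − 4²) + (1·(-3) − (-1)²) = 3 + (-28) + (-4) = -29.
det M (expand along row 1) = 4·(-4) − (-1)·7 + 4·(-3) = -21.
Characteristic polynomial: λ³ − 2λ² − 29λ + 21 = 0.
Substitute λ = y + (tr M)/3 = y + 0.666667 to remove the quadratic term: y³ + p·y + q = 0 with p = s − (tr M)²/3 = -30.333333 and q = −2(tr M)³/27 + (tr M)·s/3 − det M = 1.074074.
Three real roots ⇒ use the trigonometric (Viète) form: r = 2√(−p/3) = 6.359595, φ = arccos(3q/(p·r)) = arccos(-0.016703) = 1.587501 rad.
y_k = r·cos(φ/3 − 2πk/3) for k = 0, 1, 2 gives y = 5.489780, 0.035410, -5.525190.
λ_k = y_k + 0.666667 gives λ = 6.1564, 0.7021, -4.8585 (check: the sum is 2.0000 = tr M).

Hence λ_max = 6.1564 and λ_min = -4.8585.


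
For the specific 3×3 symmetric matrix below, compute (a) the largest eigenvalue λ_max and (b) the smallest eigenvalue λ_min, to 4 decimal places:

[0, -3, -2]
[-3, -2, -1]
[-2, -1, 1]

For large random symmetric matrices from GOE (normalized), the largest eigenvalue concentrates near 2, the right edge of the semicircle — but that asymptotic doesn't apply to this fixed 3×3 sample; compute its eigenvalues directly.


Since M is real symmetric, all three eigenvalues are real; they are the roots of det(λI − M) = λ³ − (tr M) λ² + s λ − det M, where s is the sum of the principal 2×2 minors.
tr M = 0 + (-2) + 1 = -1.
s = (0·(-2) − (-3)²) + (0·1 − (-2)²) + ((-2)·1 − (-1)²) = -9 + (-4) + (-3) = -16.
det M (expand along row 1) = 0·(-3) − (-3)·(-5) + (-2)·(-1) = -13.
Characteristic polynomial: λ³ + λ² − 16λ + 13 = 0.
Substitute λ = y + (tr M)/3 = y − 0.333333 to remove the quadratic term: y³ + p·y + q = 0 with p = s − (tr M)²/3 = -16.333333 and q = −2(tr M)³/27 + (tr M)·s/3 − det M = 18.407407.
Three real roots ⇒ use the trigonometric (Viète) form: r = 2√(−p/3) = 4.666667, φ = arccos(3q/(p·r)) = arccos(-0.724490) = 2.381090 rad.
y_k = r·cos(φ/3 − 2πk/3) for k = 0, 1, 2 gives y = 3.272334, 1.245187, -4.517522.
λ_k = y_k − 0.333333 gives λ = 2.9390, 0.9119, -4.8509 (check: the sum is -1.0000 = tr M).

Hence λ_max = 2.9390 and λ_min = -4.8509.


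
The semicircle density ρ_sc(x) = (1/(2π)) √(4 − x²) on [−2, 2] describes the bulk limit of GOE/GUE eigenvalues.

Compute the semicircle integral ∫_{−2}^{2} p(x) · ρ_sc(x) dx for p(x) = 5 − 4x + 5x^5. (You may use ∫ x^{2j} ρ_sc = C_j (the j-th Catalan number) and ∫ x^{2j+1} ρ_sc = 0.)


Write p(x) = Σ a_i x^i, split into monomials and integrate each against ρ_sc separately.
Using ∫ x^{2j} ρ_sc = C_j = (1/(j+1)) C(2j, j) (Catalan numbers) and ∫ x^{2j+1} ρ_sc = 0 (odd monomials vanish by symmetry):
  i = 0 (even): a_0 · C_{0} = 5 · 1 = 5
  i = 1 (odd): ∫ x^1 ρ_sc = 0 (vanishes)
  i = 5 (odd): ∫ x^5 ρ_sc = 0 (vanishes)

Summing the contributions: ∫_{−2}^{2} p(x) ρ_sc(x) dx = 5.


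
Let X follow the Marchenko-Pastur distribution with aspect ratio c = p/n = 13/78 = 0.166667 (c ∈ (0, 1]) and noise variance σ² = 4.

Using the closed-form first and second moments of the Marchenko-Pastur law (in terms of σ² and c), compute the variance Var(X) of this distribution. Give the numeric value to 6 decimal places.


Recall the MP moments m_1 = E[X] = σ² and m_2 = E[X²] = σ⁴ (1 + c).
m_1 = E[X] = σ² = 4, so m_1² = 16.
m_2 = E[X²] = σ⁴ (1 + c) = 16 · (1 + 0.166667) = 16 · 1.166667 = 18.666667.
(Note m_2 − m_1² simplifies to c · σ⁴ = 0.166667 · 16.)

Var(X) = m_2 − m_1² = 18.666667 − 16 = 2.666667.


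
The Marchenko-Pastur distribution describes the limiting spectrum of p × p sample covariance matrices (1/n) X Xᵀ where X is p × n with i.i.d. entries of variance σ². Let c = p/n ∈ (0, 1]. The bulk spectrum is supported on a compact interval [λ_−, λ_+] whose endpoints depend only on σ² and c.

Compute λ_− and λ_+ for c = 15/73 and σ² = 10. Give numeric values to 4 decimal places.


c = 15/73 = 0.205479; √c = 0.453298.
λ_− = σ² (1 − √c)² = 10 · (1 − 0.453298)² = 10 · (0.546702)² = 2.988826.
λ_+ = σ² (1 + √c)² = 10 · (1 + 0.453298)² = 10 · (1.453298)² = 21.120763.

Rounded to 4 decimal places: λ_− ≈ 2.9888, λ_+ ≈ 21.1208.


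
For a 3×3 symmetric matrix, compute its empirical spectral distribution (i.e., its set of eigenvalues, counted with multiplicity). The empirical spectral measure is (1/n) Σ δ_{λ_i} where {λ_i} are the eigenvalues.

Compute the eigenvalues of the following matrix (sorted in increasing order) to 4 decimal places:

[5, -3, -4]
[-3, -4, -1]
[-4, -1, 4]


Since M is real symmetric, all three eigenvalues are real; they are the roots of det(λI − M) = λ³ − (tr M) λ² + s λ − det M, where s is the sum of the principal 2×2 minors.
tr M = 5 + (-4) + 4 = 5.
s = (5·(-4) − (-3)²) + (5·4 − (-4)²) + ((-4)·4 − (-1)²) = -29 + 4 + (-17) = -42.
det M (expand along row 1) = 5·(-17) − (-3)·(-16) + (-4)·(-13) = -81.
Characteristic polynomial: λ³ − 5λ² − 42λ + 81 = 0.
Substitute λ = y + (tr M)/3 = y + 1.666667 to remove the quadratic term: y³ + p·y + q = 0 with p = s − (tr M)²/3 = -50.333333 and q = −2(tr M)³/27 + (tr M)·s/3 − det M = 1.740741.
Three real roots ⇒ use the trigonometric (Viète) form: r = 2√(−p/3) = 8.192137, φ = arccos(3q/(p·r)) = arccos(-0.012665) = 1.583462 rad.
y_k = r·cos(φ/3 − 2πk/3) for k = 0, 1, 2 gives y = 7.077243, 0.034585, -7.111828.
λ_k = y_k + 1.666667 gives λ = 8.7439, 1.7013, -5.4452 (check: the sum is 5.0000 = tr M).

Eigenvalues sorted in increasing order: [-5.4452, 1.7013, 8.7439].


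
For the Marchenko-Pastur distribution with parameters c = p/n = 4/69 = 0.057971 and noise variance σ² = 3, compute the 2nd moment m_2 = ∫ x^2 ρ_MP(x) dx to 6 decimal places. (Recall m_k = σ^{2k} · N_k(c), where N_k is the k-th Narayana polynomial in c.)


E[X²] = σ⁴ (1 + c) (second MP moment). With σ² = 3 (so σ⁴ = 9) and c = 4/69 = 0.057971: E[X²] = 9 · (1 + 0.057971) = 9 · 1.057971.

So E[X^2] = 9.521739.


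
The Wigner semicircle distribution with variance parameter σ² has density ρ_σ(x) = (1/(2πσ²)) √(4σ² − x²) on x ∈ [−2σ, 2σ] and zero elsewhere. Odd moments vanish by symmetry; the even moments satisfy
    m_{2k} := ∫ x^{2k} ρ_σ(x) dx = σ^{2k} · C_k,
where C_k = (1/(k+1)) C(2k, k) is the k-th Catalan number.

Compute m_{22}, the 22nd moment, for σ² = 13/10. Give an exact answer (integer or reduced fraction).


By the scaled semicircle moment identity, m_{2k} = σ^{2k} · C_k with k = 11.
C_11 = (1/(k+1)) · C(2k, k) = (1/12) · C(22, 11) = (1/12) · 705432 = 58786.
σ^{2k} = (σ²)^k = (13/10)^11 = 1792160394037/100000000000.

Therefore m_{22} = σ^{22} · C_11 = (1792160394037/100000000000) · 58786 = 52676970461929541/50000000000.


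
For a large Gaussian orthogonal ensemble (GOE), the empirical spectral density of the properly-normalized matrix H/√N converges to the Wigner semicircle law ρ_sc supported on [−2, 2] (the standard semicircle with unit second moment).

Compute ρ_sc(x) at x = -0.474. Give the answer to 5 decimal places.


ρ_sc(x) = (1/(2π)) √(4 − x²). With x = -0.474:
  4 − x² = 4 − (-0.474)² = 4 − 0.224676 = 3.775324.
  √(4 − x²) = 1.943019.
  1/(2π) = 0.159155.
  ρ_sc(-0.474) = 0.159155 · 1.943019 = 0.309241.

Rounded to 5 decimal places: ρ_sc(-0.474) ≈ 0.30924.


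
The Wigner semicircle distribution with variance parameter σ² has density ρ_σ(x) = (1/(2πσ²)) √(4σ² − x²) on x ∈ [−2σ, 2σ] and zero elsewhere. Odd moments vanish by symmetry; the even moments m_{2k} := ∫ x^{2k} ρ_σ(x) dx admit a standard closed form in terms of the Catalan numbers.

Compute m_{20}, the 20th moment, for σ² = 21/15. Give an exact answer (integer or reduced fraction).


By the scaled semicircle moment identity, m_{2k} = σ^{2k} · C_k with k = 10.
C_10 = (1/(k+1)) · C(2k, k) = (1/11) · C(20, 10) = (1/11) · 184756 = 16796.
σ^{2k} = (σ²)^k = (21/15)^10 = 282475249/9765625.

Therefore m_{20} = σ^{20} · C_10 = (282475249/9765625) · 16796 = 4744454282204/9765625.


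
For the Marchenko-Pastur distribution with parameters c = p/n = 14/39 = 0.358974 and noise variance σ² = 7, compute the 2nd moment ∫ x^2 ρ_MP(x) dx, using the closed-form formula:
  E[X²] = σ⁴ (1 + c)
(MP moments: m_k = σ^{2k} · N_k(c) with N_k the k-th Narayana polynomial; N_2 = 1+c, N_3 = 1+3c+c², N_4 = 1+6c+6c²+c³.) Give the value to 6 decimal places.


E[X²] = σ⁴ (1 + c) (second MP moment). With σ² = 7 (so σ⁴ = 49) and c = 14/39 = 0.358974: E[X²] = 49 · (1 + 0.358974) = 49 · 1.358974.

So E[X^2] = 66.589744.


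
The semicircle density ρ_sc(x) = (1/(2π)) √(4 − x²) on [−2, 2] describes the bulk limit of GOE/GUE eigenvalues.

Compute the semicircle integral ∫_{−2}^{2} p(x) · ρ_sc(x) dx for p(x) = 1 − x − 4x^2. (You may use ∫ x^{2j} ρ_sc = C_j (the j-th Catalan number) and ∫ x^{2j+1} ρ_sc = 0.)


Write p(x) = Σ a_i x^i, split into monomials and integrate each against ρ_sc separately.
Using ∫ x^{2j} ρ_sc = C_j = (1/(j+1)) C(2j, j) (Catalan numbers) and ∫ x^{2j+1} ρ_sc = 0 (odd monomials vanish by symmetry):
  i = 0 (even): a_0 · C_{0} = 1 · 1 = 1
  i = 1 (odd): ∫ x^1 ρ_sc = 0 (vanishes)
  i = 2 (even): a_2 · C_{1} = -4 · 1 = -4

Summing the contributions: ∫_{−2}^{2} p(x) ρ_sc(x) dx = 1 + (-4) = -3.


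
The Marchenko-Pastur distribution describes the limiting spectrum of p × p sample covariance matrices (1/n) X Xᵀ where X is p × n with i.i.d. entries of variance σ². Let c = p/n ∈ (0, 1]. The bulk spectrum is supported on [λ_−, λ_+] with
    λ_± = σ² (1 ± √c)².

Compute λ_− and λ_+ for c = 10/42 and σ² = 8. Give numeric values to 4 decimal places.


c = 10/42 = 0.238095; √c = 0.487950.
λ_− = σ² (1 − √c)² = 8 · (1 − 0.487950)² = 8 · (0.512050)² = 2.097561.
λ_+ = σ² (1 + √c)² = 8 · (1 + 0.487950)² = 8 · (1.487950)² = 17.711962.

Rounded to 4 decimal places: λ_− ≈ 2.0976, λ_+ ≈ 17.7120.
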